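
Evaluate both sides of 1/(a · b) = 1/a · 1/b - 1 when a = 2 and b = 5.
LHS = 1/(2 · 5) = 1/10
RHS = 1/2 · 1/5 - 1 = -9/10

LHS ≠ RHS, so the equation does not hold here.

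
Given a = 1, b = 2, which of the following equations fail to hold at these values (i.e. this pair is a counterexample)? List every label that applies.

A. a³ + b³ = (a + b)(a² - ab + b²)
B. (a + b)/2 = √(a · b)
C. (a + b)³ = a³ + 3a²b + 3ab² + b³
Evaluating each claim at the given values:
A. LHS = 9, RHS = 9 → holds here (LHS = RHS)
B. LHS = 3/2, RHS = √(2) ≈ 1.414 → fails here (LHS ≠ RHS)
C. LHS = 27, RHS = 27 → holds here (LHS = RHS)

Answer: B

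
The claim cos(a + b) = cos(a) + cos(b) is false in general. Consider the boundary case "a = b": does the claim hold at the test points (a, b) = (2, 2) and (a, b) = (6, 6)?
At (2, 2): LHS = cos(4) ≈ -0.6536 ≠ RHS = 2·cos(2) ≈ -0.8323
At (6, 6): LHS = cos(12) ≈ 0.8439 ≠ RHS = 2·cos(6) ≈ 1.92

Answer: No, fails at both test points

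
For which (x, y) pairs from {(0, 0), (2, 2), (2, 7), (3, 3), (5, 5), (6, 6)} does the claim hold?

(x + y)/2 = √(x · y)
(0, 0), (2, 2), (3, 3), (5, 5), (6, 6)

Testing each pair:
(0, 0): LHS = 0, RHS = 0 → holds
(2, 2): LHS = 2, RHS = 2 → holds
(2, 7): LHS = 9/2, RHS = √(14) ≈ 3.742 → fails
(3, 3): LHS = 3, RHS = 3 → holds
(5, 5): LHS = 5, RHS = 5 → holds
(6, 6): LHS = 6, RHS = 6 → holds

5 of 6 pairs satisfy the claim.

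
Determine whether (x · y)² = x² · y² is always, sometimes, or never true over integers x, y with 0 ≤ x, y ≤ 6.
The identity holds for every pair in the range. For instance at (x, y) = (5, 0): both sides equal 0.

Answer: Always true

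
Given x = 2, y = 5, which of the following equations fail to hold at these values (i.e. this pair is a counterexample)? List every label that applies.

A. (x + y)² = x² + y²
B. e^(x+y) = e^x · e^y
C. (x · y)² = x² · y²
A

Evaluating each claim at the given values:
A. LHS = 49, RHS = 29 → fails here (LHS ≠ RHS)
B. LHS = e^7 ≈ 1097, RHS = e^7 ≈ 1097 → holds here (LHS = RHS)
C. LHS = 100, RHS = 100 → holds here (LHS = RHS)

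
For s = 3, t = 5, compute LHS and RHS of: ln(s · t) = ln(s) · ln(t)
LHS = ln(3 · 5) = ln(15) ≈ 2.708
RHS = ln(3) · ln(5) ≈ 1.768

LHS ≠ RHS (they differ by about 0.9399), so the equation does not hold here.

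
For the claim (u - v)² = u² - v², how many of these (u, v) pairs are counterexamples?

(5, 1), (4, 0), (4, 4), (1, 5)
2

Testing each pair:
(5, 1): LHS = 16, RHS = 24 → counterexample
(4, 0): LHS = 16, RHS = 16 → satisfies claim
(4, 4): LHS = 0, RHS = 0 → satisfies claim
(1, 5): LHS = 16, RHS = -24 → counterexample

That makes 2 counterexamples.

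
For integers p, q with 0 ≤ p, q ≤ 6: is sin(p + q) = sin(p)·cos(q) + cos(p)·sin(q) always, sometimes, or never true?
Always true

The identity holds for every pair in the range. For instance at (p, q) = (6, 5): both sides equal sin(11) ≈ -1.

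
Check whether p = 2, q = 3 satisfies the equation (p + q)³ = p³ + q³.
Substituting p = 2, q = 3:

LHS = (2 + 3)³ = 125
RHS = 2³ + 3³ = 35

LHS ≠ RHS, so the equation does not hold at this point.

Answer: Fails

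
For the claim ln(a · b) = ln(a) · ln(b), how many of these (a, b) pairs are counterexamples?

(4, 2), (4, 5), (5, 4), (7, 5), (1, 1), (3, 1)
Testing each pair:
(4, 2): LHS = ln(8) ≈ 2.079, RHS = ln(2)·ln(4) ≈ 0.9609 → counterexample
(4, 5): LHS = ln(20) ≈ 2.996, RHS = ln(4)·ln(5) ≈ 2.231 → counterexample
(5, 4): LHS = ln(20) ≈ 2.996, RHS = ln(4)·ln(5) ≈ 2.231 → counterexample
(7, 5): LHS = ln(35) ≈ 3.555, RHS = ln(5)·ln(7) ≈ 3.132 → counterexample
(1, 1): LHS = 0, RHS = 0 → satisfies claim
(3, 1): LHS = ln(3) ≈ 1.099, RHS = 0 → counterexample

That makes 5 counterexamples.

Answer: 5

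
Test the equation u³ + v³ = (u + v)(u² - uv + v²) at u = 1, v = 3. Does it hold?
Holds

Substituting u = 1, v = 3:

LHS = 1³ + 3³ = 28
RHS = (1 + 3)(1² - 1·3 + 3²) = 28

LHS = RHS, so the equation holds at this point.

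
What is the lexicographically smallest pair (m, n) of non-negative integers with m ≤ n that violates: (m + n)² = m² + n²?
At (0, 1): both sides equal 1, so it holds there.

Substituting (1, 1) into the claim:
LHS = (1 + 1)² = 4
RHS = 1² + 1² = 2

Since LHS ≠ RHS, this pair disproves the claim, and no lexicographically smaller pair (m ≤ n, non-negative integers) does.

For instance (3, 5) is also a counterexample (LHS = 64, RHS = 34), but it's lexicographically larger.

Answer: (m, n) = (1, 1)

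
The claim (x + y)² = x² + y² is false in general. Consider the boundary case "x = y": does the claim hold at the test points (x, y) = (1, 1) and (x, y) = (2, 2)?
No, fails at both test points

At (1, 1): LHS = 4 ≠ RHS = 2
At (2, 2): LHS = 16 ≠ RHS = 8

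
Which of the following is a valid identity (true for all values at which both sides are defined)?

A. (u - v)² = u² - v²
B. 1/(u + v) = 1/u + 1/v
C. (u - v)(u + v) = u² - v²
C

A: fails at (5, 8) — LHS = 9, RHS = -39.
B: fails at (3, 3) — LHS = 1/6, RHS = 2/3.
C: holds — e.g. at (1, 2), both sides equal -3.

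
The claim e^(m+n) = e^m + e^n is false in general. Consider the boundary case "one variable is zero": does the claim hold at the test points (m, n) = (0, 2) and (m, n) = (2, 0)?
No, fails at both test points

At (0, 2): LHS = e^2 ≈ 7.389 ≠ RHS = 1 + e^2 ≈ 8.389
At (2, 0): LHS = e^2 ≈ 7.389 ≠ RHS = 1 + e^2 ≈ 8.389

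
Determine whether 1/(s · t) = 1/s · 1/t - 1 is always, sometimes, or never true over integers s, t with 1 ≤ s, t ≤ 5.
Never true

The claim fails for every pair in the range. For instance at (s, t) = (1, 5): LHS = 1/5, RHS = -4/5.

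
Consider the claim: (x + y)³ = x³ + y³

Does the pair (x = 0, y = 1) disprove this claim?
Substituting x = 0, y = 1:
LHS = (0 + 1)³ = 1
RHS = 0³ + 1³ = 1

The sides agree, so this pair does not disprove the claim.

Answer: No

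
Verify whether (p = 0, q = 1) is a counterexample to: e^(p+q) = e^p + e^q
Yes

Substituting p = 0, q = 1:
LHS = e^(0+1) = e ≈ 2.718
RHS = e^0 + e^1 = 1 + e ≈ 3.718

Since LHS ≠ RHS, this pair disproves the claim.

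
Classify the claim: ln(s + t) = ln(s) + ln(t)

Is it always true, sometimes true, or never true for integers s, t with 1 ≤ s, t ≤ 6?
Sometimes true

It holds at (s, t) = (2, 2) (both sides equal ln(4) ≈ 1.386), but fails at (s, t) = (6, 6) (LHS = ln(12) ≈ 2.485, RHS = 2·ln(6) ≈ 3.584).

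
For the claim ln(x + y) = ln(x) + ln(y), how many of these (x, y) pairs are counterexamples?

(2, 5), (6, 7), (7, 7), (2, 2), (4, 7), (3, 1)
5

Testing each pair:
(2, 5): LHS = ln(7) ≈ 1.946, RHS = ln(2) + ln(5) ≈ 2.303 → counterexample
(6, 7): LHS = ln(13) ≈ 2.565, RHS = ln(6) + ln(7) ≈ 3.738 → counterexample
(7, 7): LHS = ln(14) ≈ 2.639, RHS = 2·ln(7) ≈ 3.892 → counterexample
(2, 2): LHS = ln(4) ≈ 1.386, RHS = 2·ln(2) ≈ 1.386 → satisfies claim
(4, 7): LHS = ln(11) ≈ 2.398, RHS = ln(4) + ln(7) ≈ 3.332 → counterexample
(3, 1): LHS = ln(4) ≈ 1.386, RHS = ln(3) ≈ 1.099 → counterexample

That makes 5 counterexamples.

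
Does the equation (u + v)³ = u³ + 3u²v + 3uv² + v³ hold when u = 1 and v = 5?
Substituting u = 1, v = 5:

LHS = (1 + 5)³ = 216
RHS = 1³ + 3·1²·5 + 3·1·5² + 5³ = 216

LHS = RHS, so the equation holds at this point.

Answer: Holds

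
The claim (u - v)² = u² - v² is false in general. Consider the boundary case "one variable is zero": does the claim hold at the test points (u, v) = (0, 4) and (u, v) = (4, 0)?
At (0, 4): LHS = 16 ≠ RHS = -16
At (4, 0): LHS = 16, RHS = 16 → equal

Answer: Only at (4, 0)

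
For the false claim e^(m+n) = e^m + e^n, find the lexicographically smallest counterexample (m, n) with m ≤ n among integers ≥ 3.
Substituting (3, 3) into the claim:
LHS = e^(3+3) = e^6 ≈ 403.4
RHS = e^3 + e^3 = 2·e^3 ≈ 40.17

Since LHS ≠ RHS, this pair disproves the claim, and no lexicographically smaller pair (m ≤ n, integers ≥ 3) does.

For instance (4, 6) is also a counterexample (LHS = e^10 ≈ 22026.5, RHS = e^4 + e^6 ≈ 458), but it's lexicographically larger.

Answer: (m, n) = (3, 3)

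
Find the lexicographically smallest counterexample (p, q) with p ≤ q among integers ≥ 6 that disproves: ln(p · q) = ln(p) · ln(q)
Substituting (6, 6) into the claim:
LHS = ln(6 · 6) = ln(36) ≈ 3.584
RHS = ln(6) · ln(6) = ln(6)² ≈ 3.21

Since LHS ≠ RHS, this pair disproves the claim, and no lexicographically smaller pair (p ≤ q, integers ≥ 6) does.

For instance (12, 13) is also a counterexample (LHS = ln(156) ≈ 5.05, RHS = ln(12)·ln(13) ≈ 6.374), but it's lexicographically larger.

Answer: (p, q) = (6, 6)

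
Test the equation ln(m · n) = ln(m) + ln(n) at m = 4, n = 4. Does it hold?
Holds

Substituting m = 4, n = 4:

LHS = ln(4 · 4) = ln(16) ≈ 2.773
RHS = ln(4) + ln(4) = 2·ln(4) ≈ 2.773

LHS = RHS, so the equation holds at this point.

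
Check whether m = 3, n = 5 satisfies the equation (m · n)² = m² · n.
Substituting m = 3, n = 5:

LHS = (3 · 5)² = 225
RHS = 3² · 5 = 45

LHS ≠ RHS, so the equation does not hold at this point.

Answer: Fails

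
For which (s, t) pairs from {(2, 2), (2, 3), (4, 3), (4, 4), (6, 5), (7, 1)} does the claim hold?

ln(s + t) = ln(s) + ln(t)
(2, 2)

Testing each pair:
(2, 2): LHS = ln(4) ≈ 1.386, RHS = 2·ln(2) ≈ 1.386 → holds
(2, 3): LHS = ln(5) ≈ 1.609, RHS = ln(2) + ln(3) ≈ 1.792 → fails
(4, 3): LHS = ln(7) ≈ 1.946, RHS = ln(3) + ln(4) ≈ 2.485 → fails
(4, 4): LHS = ln(8) ≈ 2.079, RHS = 2·ln(4) ≈ 2.773 → fails
(6, 5): LHS = ln(11) ≈ 2.398, RHS = ln(5) + ln(6) ≈ 3.401 → fails
(7, 1): LHS = ln(8) ≈ 2.079, RHS = ln(7) ≈ 1.946 → fails

1 of 6 pairs satisfies the claim.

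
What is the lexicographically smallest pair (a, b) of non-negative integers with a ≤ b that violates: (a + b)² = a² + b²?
At (0, 5): both sides equal 25, so it holds there.

Substituting (1, 1) into the claim:
LHS = (1 + 1)² = 4
RHS = 1² + 1² = 2

Since LHS ≠ RHS, this pair disproves the claim, and no lexicographically smaller pair (a ≤ b, non-negative integers) does.

For instance (2, 6) is also a counterexample (LHS = 64, RHS = 40), but it's lexicographically larger.

Answer: (a, b) = (1, 1)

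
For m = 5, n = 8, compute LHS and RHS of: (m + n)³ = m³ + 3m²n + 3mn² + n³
LHS = (5 + 8)³ = 2197
RHS = 5³ + 3·5²·8 + 3·5·8² + 8³ = 2197

LHS = RHS: the two sides agree.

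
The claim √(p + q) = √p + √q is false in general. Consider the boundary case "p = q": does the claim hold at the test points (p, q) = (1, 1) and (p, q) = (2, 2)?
No, fails at both test points

At (1, 1): LHS = √(2) ≈ 1.414 ≠ RHS = 2
At (2, 2): LHS = 2 ≠ RHS = 2·√(2) ≈ 2.828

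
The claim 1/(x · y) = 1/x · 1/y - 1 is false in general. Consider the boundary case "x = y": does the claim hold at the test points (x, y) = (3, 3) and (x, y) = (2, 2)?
At (3, 3): LHS = 1/9 ≠ RHS = -8/9
At (2, 2): LHS = 1/4 ≠ RHS = -3/4

Answer: No, fails at both test points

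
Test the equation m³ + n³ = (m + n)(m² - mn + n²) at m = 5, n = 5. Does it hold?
Substituting m = 5, n = 5:

LHS = 5³ + 5³ = 250
RHS = (5 + 5)(5² - 5·5 + 5²) = 250

LHS = RHS, so the equation holds at this point.

Answer: Holds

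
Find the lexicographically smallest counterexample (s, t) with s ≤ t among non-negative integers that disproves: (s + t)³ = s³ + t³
At (0, 0): both sides equal 0, so it holds there.

Substituting (1, 1) into the claim:
LHS = (1 + 1)³ = 8
RHS = 1³ + 1³ = 2

Since LHS ≠ RHS, this pair disproves the claim, and no lexicographically smaller pair (s ≤ t, non-negative integers) does.

For instance (4, 5) is also a counterexample (LHS = 729, RHS = 189), but it's lexicographically larger.

Answer: (s, t) = (1, 1)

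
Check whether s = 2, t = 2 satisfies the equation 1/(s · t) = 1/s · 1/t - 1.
Fails

Substituting s = 2, t = 2:

LHS = 1/(2 · 2) = 1/4
RHS = 1/2 · 1/2 - 1 = -3/4

LHS ≠ RHS, so the equation does not hold at this point.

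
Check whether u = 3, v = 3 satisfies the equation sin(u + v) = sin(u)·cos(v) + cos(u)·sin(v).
Holds

Substituting u = 3, v = 3:

LHS = sin(3 + 3) = sin(6) ≈ -0.2794
RHS = sin(3)·cos(3) + cos(3)·sin(3) = 2·sin(3)·cos(3) ≈ -0.2794

LHS = RHS, so the equation holds at this point.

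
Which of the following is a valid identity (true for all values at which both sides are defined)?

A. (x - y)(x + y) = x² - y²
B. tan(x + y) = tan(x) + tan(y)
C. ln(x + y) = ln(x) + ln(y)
A: holds — e.g. at (1, 3), both sides equal -8.
B: fails at (5, 5) — LHS = tan(10) ≈ 0.6484, RHS = 2·tan(5) ≈ -6.761.
C: fails at (2, 4) — LHS = ln(6) ≈ 1.792, RHS = ln(2) + ln(4) ≈ 2.079.

Answer: A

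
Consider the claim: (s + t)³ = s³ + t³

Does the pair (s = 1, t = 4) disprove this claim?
Substituting s = 1, t = 4:
LHS = (1 + 4)³ = 125
RHS = 1³ + 4³ = 65

Since LHS ≠ RHS, this pair disproves the claim.

Answer: Yes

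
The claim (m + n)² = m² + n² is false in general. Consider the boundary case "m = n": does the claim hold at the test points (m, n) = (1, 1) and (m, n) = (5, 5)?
At (1, 1): LHS = 4 ≠ RHS = 2
At (5, 5): LHS = 100 ≠ RHS = 50

Answer: No, fails at both test points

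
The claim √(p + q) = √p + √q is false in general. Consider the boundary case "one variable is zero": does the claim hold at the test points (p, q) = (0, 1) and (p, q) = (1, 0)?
At (0, 1): LHS = 1, RHS = 1 → equal
At (1, 0): LHS = 1, RHS = 1 → equal

So the claim does hold at both of these boundary points, even though it is not an identity.

Answer: Yes, holds at both test points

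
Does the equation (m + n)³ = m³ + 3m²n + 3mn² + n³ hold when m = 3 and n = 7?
Holds

Substituting m = 3, n = 7:

LHS = (3 + 7)³ = 1000
RHS = 3³ + 3·3²·7 + 3·3·7² + 7³ = 1000

LHS = RHS, so the equation holds at this point.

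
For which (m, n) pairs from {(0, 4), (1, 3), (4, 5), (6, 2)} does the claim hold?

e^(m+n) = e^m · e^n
All pairs

Testing each pair:
(0, 4): LHS = e^4 ≈ 54.6, RHS = e^4 ≈ 54.6 → holds
(1, 3): LHS = e^4 ≈ 54.6, RHS = e^4 ≈ 54.6 → holds
(4, 5): LHS = e^9 ≈ 8103, RHS = e^9 ≈ 8103 → holds
(6, 2): LHS = e^8 ≈ 2981, RHS = e^8 ≈ 2981 → holds

Every pair satisfies the claim.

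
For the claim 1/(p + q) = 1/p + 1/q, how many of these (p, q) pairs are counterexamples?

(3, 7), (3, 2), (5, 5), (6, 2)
Testing each pair:
(3, 7): LHS = 1/10, RHS = 10/21 → counterexample
(3, 2): LHS = 1/5, RHS = 5/6 → counterexample
(5, 5): LHS = 1/10, RHS = 2/5 → counterexample
(6, 2): LHS = 1/8, RHS = 2/3 → counterexample

That makes 4 counterexamples.

Answer: 4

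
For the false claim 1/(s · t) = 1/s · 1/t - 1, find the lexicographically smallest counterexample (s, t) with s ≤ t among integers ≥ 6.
Substituting (6, 6) into the claim:
LHS = 1/(6 · 6) = 1/36
RHS = 1/6 · 1/6 - 1 = -35/36

Since LHS ≠ RHS, this pair disproves the claim, and no lexicographically smaller pair (s ≤ t, integers ≥ 6) does.

For instance (12, 13) is also a counterexample (LHS = 1/156, RHS = -155/156), but it's lexicographically larger.

Answer: (s, t) = (6, 6)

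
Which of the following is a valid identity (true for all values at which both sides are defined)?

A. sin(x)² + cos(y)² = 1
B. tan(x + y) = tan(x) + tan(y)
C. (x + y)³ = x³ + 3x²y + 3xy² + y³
C

A: fails at (5, 8) — LHS = cos(8)² + sin(5)² ≈ 0.9407, RHS = 1.
B: fails at (3, 3) — LHS = tan(6) ≈ -0.291, RHS = 2·tan(3) ≈ -0.2851.
C: holds — e.g. at (4, 6), both sides equal 1000.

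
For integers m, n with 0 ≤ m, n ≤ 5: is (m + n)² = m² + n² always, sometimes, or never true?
Sometimes true

It holds at (m, n) = (0, 5) (both sides equal 25), but fails at (m, n) = (3, 4) (LHS = 49, RHS = 25).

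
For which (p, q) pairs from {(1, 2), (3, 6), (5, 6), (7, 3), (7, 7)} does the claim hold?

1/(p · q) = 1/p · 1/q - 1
Testing each pair:
(1, 2): LHS = 1/2, RHS = -1/2 → fails
(3, 6): LHS = 1/18, RHS = -17/18 → fails
(5, 6): LHS = 1/30, RHS = -29/30 → fails
(7, 3): LHS = 1/21, RHS = -20/21 → fails
(7, 7): LHS = 1/49, RHS = -48/49 → fails

No pair satisfies the claim.

Answer: None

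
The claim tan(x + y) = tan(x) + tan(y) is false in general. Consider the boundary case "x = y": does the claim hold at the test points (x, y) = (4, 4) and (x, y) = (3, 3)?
At (4, 4): LHS = tan(8) ≈ -6.8 ≠ RHS = 2·tan(4) ≈ 2.316
At (3, 3): LHS = tan(6) ≈ -0.291 ≠ RHS = 2·tan(3) ≈ -0.2851

Answer: No, fails at both test points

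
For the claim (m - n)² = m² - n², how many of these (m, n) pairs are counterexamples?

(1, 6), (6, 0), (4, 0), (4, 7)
Testing each pair:
(1, 6): LHS = 25, RHS = -35 → counterexample
(6, 0): LHS = 36, RHS = 36 → satisfies claim
(4, 0): LHS = 16, RHS = 16 → satisfies claim
(4, 7): LHS = 9, RHS = -33 → counterexample

That makes 2 counterexamples.

Answer: 2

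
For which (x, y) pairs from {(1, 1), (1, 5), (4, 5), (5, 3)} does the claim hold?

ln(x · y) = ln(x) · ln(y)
(1, 1)

Testing each pair:
(1, 1): LHS = 0, RHS = 0 → holds
(1, 5): LHS = ln(5) ≈ 1.609, RHS = 0 → fails
(4, 5): LHS = ln(20) ≈ 2.996, RHS = ln(4)·ln(5) ≈ 2.231 → fails
(5, 3): LHS = ln(15) ≈ 2.708, RHS = ln(3)·ln(5) ≈ 1.768 → fails

1 of 4 pairs satisfies the claim.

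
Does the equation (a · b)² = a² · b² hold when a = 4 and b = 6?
Holds

Substituting a = 4, b = 6:

LHS = (4 · 6)² = 576
RHS = 4² · 6² = 576

LHS = RHS, so the equation holds at this point.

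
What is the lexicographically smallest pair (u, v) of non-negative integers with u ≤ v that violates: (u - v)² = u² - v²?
(u, v) = (0, 1)

At (0, 0): both sides equal 0, so it holds there.

Substituting (0, 1) into the claim:
LHS = (0 - 1)² = 1
RHS = 0² - 1² = -1

Since LHS ≠ RHS, this pair disproves the claim, and no lexicographically smaller pair (u ≤ v, non-negative integers) does.

For instance (3, 6) is also a counterexample (LHS = 9, RHS = -27), but it's lexicographically larger.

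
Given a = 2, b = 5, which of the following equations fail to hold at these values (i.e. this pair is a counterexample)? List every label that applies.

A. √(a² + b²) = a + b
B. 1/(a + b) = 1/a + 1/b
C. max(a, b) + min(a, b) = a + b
A, B

Evaluating each claim at the given values:
A. LHS = √(29) ≈ 5.385, RHS = 7 → fails here (LHS ≠ RHS)
B. LHS = 1/7, RHS = 7/10 → fails here (LHS ≠ RHS)
C. LHS = 7, RHS = 7 → holds here (LHS = RHS)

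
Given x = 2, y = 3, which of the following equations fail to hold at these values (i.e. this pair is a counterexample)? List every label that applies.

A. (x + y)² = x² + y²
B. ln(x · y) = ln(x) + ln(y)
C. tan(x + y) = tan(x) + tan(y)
A, C

Evaluating each claim at the given values:
A. LHS = 25, RHS = 13 → fails here (LHS ≠ RHS)
B. LHS = ln(6) ≈ 1.792, RHS = ln(2) + ln(3) ≈ 1.792 → holds here (LHS = RHS)
C. LHS = tan(5) ≈ -3.381, RHS = tan(2) + tan(3) ≈ -2.328 → fails here (LHS ≠ RHS)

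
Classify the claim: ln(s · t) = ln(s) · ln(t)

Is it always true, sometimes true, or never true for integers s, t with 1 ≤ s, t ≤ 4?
Sometimes true

It holds at (s, t) = (1, 1) (both sides equal 0), but fails at (s, t) = (4, 4) (LHS = ln(16) ≈ 2.773, RHS = ln(4)² ≈ 1.922).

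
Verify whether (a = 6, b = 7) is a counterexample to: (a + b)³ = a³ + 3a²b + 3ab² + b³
Substituting a = 6, b = 7:
LHS = (6 + 7)³ = 2197
RHS = 6³ + 3·6²·7 + 3·6·7² + 7³ = 2197

The sides agree, so this pair does not disprove the claim.

Answer: No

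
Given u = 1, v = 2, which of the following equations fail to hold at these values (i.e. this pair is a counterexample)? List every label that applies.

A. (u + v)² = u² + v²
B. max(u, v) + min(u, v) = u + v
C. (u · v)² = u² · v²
A

Evaluating each claim at the given values:
A. LHS = 9, RHS = 5 → fails here (LHS ≠ RHS)
B. LHS = 3, RHS = 3 → holds here (LHS = RHS)
C. LHS = 4, RHS = 4 → holds here (LHS = RHS)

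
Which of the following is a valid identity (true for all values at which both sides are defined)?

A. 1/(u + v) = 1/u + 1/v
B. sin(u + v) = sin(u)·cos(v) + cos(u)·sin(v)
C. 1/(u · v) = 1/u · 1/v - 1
A: fails at (4, 4) — LHS = 1/8, RHS = 1/2.
B: holds — e.g. at (1, 2), both sides equal sin(3) ≈ 0.1411.
C: fails at (1, 2) — LHS = 1/2, RHS = -1/2.

Answer: B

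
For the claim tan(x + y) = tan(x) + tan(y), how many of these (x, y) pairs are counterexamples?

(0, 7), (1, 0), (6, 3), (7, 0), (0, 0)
Testing each pair:
(0, 7): LHS = tan(7) ≈ 0.8714, RHS = tan(7) ≈ 0.8714 → satisfies claim
(1, 0): LHS = tan(1) ≈ 1.557, RHS = tan(1) ≈ 1.557 → satisfies claim
(6, 3): LHS = tan(9) ≈ -0.4523, RHS = tan(6) + tan(3) ≈ -0.4336 → counterexample
(7, 0): LHS = tan(7) ≈ 0.8714, RHS = tan(7) ≈ 0.8714 → satisfies claim
(0, 0): LHS = 0, RHS = 0 → satisfies claim

That makes 1 counterexample.

Answer: 1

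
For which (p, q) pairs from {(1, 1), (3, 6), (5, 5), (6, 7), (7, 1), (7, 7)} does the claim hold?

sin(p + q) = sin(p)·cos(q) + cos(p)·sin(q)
All pairs

Testing each pair:
(1, 1): LHS = sin(2) ≈ 0.9093, RHS = 2·sin(1)·cos(1) ≈ 0.9093 → holds
(3, 6): LHS = sin(9) ≈ 0.4121, RHS = sin(3)·cos(6) + sin(6)·cos(3) ≈ 0.4121 → holds
(5, 5): LHS = sin(10) ≈ -0.544, RHS = 2·sin(5)·cos(5) ≈ -0.544 → holds
(6, 7): LHS = sin(13) ≈ 0.4202, RHS = sin(6)·cos(7) + sin(7)·cos(6) ≈ 0.4202 → holds
(7, 1): LHS = sin(8) ≈ 0.9894, RHS = sin(7)·cos(1) + sin(1)·cos(7) ≈ 0.9894 → holds
(7, 7): LHS = sin(14) ≈ 0.9906, RHS = 2·sin(7)·cos(7) ≈ 0.9906 → holds

Every pair satisfies the claim.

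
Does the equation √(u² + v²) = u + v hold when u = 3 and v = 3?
Fails

Substituting u = 3, v = 3:

LHS = √(3² + 3²) = 3·√(2) ≈ 4.243
RHS = 3 + 3 = 6

LHS ≠ RHS, so the equation does not hold at this point.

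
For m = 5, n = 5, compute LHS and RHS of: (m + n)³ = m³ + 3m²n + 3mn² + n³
LHS = (5 + 5)³ = 1000
RHS = 5³ + 3·5²·5 + 3·5·5² + 5³ = 1000

LHS = RHS: the two sides agree.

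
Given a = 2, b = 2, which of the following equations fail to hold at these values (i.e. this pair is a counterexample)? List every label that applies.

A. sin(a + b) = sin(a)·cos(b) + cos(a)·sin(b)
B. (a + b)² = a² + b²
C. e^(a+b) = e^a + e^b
Evaluating each claim at the given values:
A. LHS = sin(4) ≈ -0.7568, RHS = 2·sin(2)·cos(2) ≈ -0.7568 → holds here (LHS = RHS)
B. LHS = 16, RHS = 8 → fails here (LHS ≠ RHS)
C. LHS = e^4 ≈ 54.6, RHS = 2·e^2 ≈ 14.78 → fails here (LHS ≠ RHS)

Answer: B, C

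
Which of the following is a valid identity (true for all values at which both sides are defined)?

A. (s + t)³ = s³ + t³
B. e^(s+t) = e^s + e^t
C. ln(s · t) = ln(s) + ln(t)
C

A: fails at (2, 5) — LHS = 343, RHS = 133.
B: fails at (4, 5) — LHS = e^9 ≈ 8103, RHS = e^4 + e^5 ≈ 203.
C: holds — e.g. at (2, 2), both sides equal ln(4) ≈ 1.386.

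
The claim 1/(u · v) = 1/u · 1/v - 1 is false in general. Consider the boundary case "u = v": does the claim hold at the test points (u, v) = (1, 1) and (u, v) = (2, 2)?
No, fails at both test points

At (1, 1): LHS = 1 ≠ RHS = 0
At (2, 2): LHS = 1/4 ≠ RHS = -3/4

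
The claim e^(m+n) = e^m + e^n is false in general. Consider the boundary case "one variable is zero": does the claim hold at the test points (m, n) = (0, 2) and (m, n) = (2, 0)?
No, fails at both test points

At (0, 2): LHS = e^2 ≈ 7.389 ≠ RHS = 1 + e^2 ≈ 8.389
At (2, 0): LHS = e^2 ≈ 7.389 ≠ RHS = 1 + e^2 ≈ 8.389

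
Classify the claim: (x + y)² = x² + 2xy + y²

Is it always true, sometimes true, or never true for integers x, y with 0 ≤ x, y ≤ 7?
The identity holds for every pair in the range. For instance at (x, y) = (4, 6): both sides equal 100.

Answer: Always true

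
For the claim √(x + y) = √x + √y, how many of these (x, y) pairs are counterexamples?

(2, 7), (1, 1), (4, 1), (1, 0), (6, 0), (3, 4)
4

Testing each pair:
(2, 7): LHS = 3, RHS = √(2) + √(7) ≈ 4.06 → counterexample
(1, 1): LHS = √(2) ≈ 1.414, RHS = 2 → counterexample
(4, 1): LHS = √(5) ≈ 2.236, RHS = 3 → counterexample
(1, 0): LHS = 1, RHS = 1 → satisfies claim
(6, 0): LHS = √(6) ≈ 2.449, RHS = √(6) ≈ 2.449 → satisfies claim
(3, 4): LHS = √(7) ≈ 2.646, RHS = √(3) + 2 ≈ 3.732 → counterexample

That makes 4 counterexamples.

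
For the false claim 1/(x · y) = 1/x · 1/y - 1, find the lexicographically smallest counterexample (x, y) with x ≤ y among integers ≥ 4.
(x, y) = (4, 4)

Substituting (4, 4) into the claim:
LHS = 1/(4 · 4) = 1/16
RHS = 1/4 · 1/4 - 1 = -15/16

Since LHS ≠ RHS, this pair disproves the claim, and no lexicographically smaller pair (x ≤ y, integers ≥ 4) does.

For instance (6, 11) is also a counterexample (LHS = 1/66, RHS = -65/66), but it's lexicographically larger.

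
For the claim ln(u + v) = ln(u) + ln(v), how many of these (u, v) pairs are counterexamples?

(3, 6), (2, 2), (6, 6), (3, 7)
3

Testing each pair:
(3, 6): LHS = ln(9) ≈ 2.197, RHS = ln(3) + ln(6) ≈ 2.89 → counterexample
(2, 2): LHS = ln(4) ≈ 1.386, RHS = 2·ln(2) ≈ 1.386 → satisfies claim
(6, 6): LHS = ln(12) ≈ 2.485, RHS = 2·ln(6) ≈ 3.584 → counterexample
(3, 7): LHS = ln(10) ≈ 2.303, RHS = ln(3) + ln(7) ≈ 3.045 → counterexample

That makes 3 counterexamples.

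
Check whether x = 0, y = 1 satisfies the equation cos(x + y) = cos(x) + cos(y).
Substituting x = 0, y = 1:

LHS = cos(0 + 1) = cos(1) ≈ 0.5403
RHS = cos(0) + cos(1) = cos(1) + 1 ≈ 1.54

LHS ≠ RHS, so the equation does not hold at this point.

Answer: Fails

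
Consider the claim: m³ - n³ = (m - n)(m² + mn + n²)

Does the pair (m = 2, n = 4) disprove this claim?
Substituting m = 2, n = 4:
LHS = 2³ - 4³ = -56
RHS = (2 - 4)(2² + 2·4 + 4²) = -56

The sides agree, so this pair does not disprove the claim.

Answer: No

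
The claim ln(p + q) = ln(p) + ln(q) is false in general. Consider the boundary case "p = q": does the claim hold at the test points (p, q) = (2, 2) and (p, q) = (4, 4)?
At (2, 2): LHS = ln(4) ≈ 1.386, RHS = 2·ln(2) ≈ 1.386 → equal
At (4, 4): LHS = ln(8) ≈ 2.079 ≠ RHS = 2·ln(4) ≈ 2.773

Answer: Only at (2, 2)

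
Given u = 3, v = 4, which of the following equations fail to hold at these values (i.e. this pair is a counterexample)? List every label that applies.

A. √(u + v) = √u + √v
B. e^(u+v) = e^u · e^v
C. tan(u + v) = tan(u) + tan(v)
A, C

Evaluating each claim at the given values:
A. LHS = √(7) ≈ 2.646, RHS = √(3) + 2 ≈ 3.732 → fails here (LHS ≠ RHS)
B. LHS = e^7 ≈ 1097, RHS = e^7 ≈ 1097 → holds here (LHS = RHS)
C. LHS = tan(7) ≈ 0.8714, RHS = tan(3) + tan(4) ≈ 1.015 → fails here (LHS ≠ RHS)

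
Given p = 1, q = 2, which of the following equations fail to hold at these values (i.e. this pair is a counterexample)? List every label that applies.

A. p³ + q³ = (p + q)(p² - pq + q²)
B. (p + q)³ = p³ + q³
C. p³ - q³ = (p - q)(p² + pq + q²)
Evaluating each claim at the given values:
A. LHS = 9, RHS = 9 → holds here (LHS = RHS)
B. LHS = 27, RHS = 9 → fails here (LHS ≠ RHS)
C. LHS = -7, RHS = -7 → holds here (LHS = RHS)

Answer: B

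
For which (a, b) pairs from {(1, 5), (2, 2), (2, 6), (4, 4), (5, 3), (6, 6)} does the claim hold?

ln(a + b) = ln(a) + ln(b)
(2, 2)

Testing each pair:
(1, 5): LHS = ln(6) ≈ 1.792, RHS = ln(5) ≈ 1.609 → fails
(2, 2): LHS = ln(4) ≈ 1.386, RHS = 2·ln(2) ≈ 1.386 → holds
(2, 6): LHS = ln(8) ≈ 2.079, RHS = ln(2) + ln(6) ≈ 2.485 → fails
(4, 4): LHS = ln(8) ≈ 2.079, RHS = 2·ln(4) ≈ 2.773 → fails
(5, 3): LHS = ln(8) ≈ 2.079, RHS = ln(3) + ln(5) ≈ 2.708 → fails
(6, 6): LHS = ln(12) ≈ 2.485, RHS = 2·ln(6) ≈ 3.584 → fails

1 of 6 pairs satisfies the claim.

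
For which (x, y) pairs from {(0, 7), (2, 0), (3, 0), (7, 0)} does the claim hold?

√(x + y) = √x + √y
All pairs

Testing each pair:
(0, 7): LHS = √(7) ≈ 2.646, RHS = √(7) ≈ 2.646 → holds
(2, 0): LHS = √(2) ≈ 1.414, RHS = √(2) ≈ 1.414 → holds
(3, 0): LHS = √(3) ≈ 1.732, RHS = √(3) ≈ 1.732 → holds
(7, 0): LHS = √(7) ≈ 2.646, RHS = √(7) ≈ 2.646 → holds

Every pair satisfies the claim.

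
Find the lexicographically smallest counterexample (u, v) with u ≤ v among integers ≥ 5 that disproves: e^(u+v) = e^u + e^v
Substituting (5, 5) into the claim:
LHS = e^(5+5) = e^10 ≈ 22026.5
RHS = e^5 + e^5 = 2·e^5 ≈ 296.8

Since LHS ≠ RHS, this pair disproves the claim, and no lexicographically smaller pair (u ≤ v, integers ≥ 5) does.

For instance (6, 11) is also a counterexample (LHS = e^17 ≈ 24154952.8, RHS = e^6 + e^11 ≈ 60277.6), but it's lexicographically larger.

Answer: (u, v) = (5, 5)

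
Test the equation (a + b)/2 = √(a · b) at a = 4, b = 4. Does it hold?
Substituting a = 4, b = 4:

LHS = (4 + 4)/2 = 4
RHS = √(4 · 4) = 4

LHS = RHS, so the equation holds at this point.

Answer: Holds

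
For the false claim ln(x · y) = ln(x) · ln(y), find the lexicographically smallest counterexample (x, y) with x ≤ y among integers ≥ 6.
Substituting (6, 6) into the claim:
LHS = ln(6 · 6) = ln(36) ≈ 3.584
RHS = ln(6) · ln(6) = ln(6)² ≈ 3.21

Since LHS ≠ RHS, this pair disproves the claim, and no lexicographically smaller pair (x ≤ y, integers ≥ 6) does.

For instance (10, 13) is also a counterexample (LHS = ln(130) ≈ 4.868, RHS = ln(10)·ln(13) ≈ 5.906), but it's lexicographically larger.

Answer: (x, y) = (6, 6)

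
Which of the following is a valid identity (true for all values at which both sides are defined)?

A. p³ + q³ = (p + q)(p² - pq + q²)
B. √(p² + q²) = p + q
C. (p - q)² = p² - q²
A

A: holds — e.g. at (6, 7), both sides equal 559.
B: fails at (2, 2) — LHS = 2·√(2) ≈ 2.828, RHS = 4.
C: fails at (3, 7) — LHS = 16, RHS = -40.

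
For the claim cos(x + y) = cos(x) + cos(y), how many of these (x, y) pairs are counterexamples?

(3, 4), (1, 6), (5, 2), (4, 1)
4

Testing each pair:
(3, 4): LHS = cos(7) ≈ 0.7539, RHS = cos(3) + cos(4) ≈ -1.644 → counterexample
(1, 6): LHS = cos(7) ≈ 0.7539, RHS = cos(1) + cos(6) ≈ 1.5 → counterexample
(5, 2): LHS = cos(7) ≈ 0.7539, RHS = cos(2) + cos(5) ≈ -0.1325 → counterexample
(4, 1): LHS = cos(5) ≈ 0.2837, RHS = cos(4) + cos(1) ≈ -0.1133 → counterexample

That makes 4 counterexamples.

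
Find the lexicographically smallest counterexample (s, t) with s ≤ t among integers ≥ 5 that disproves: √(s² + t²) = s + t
Substituting (5, 5) into the claim:
LHS = √(5² + 5²) = 5·√(2) ≈ 7.071
RHS = 5 + 5 = 10

Since LHS ≠ RHS, this pair disproves the claim, and no lexicographically smaller pair (s ≤ t, integers ≥ 5) does.

For instance (5, 11) is also a counterexample (LHS = √(146) ≈ 12.08, RHS = 16), but it's lexicographically larger.

Answer: (s, t) = (5, 5)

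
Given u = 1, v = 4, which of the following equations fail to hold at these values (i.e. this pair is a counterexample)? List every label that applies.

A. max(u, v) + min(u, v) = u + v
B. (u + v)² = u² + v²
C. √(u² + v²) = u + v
B, C

Evaluating each claim at the given values:
A. LHS = 5, RHS = 5 → holds here (LHS = RHS)
B. LHS = 25, RHS = 17 → fails here (LHS ≠ RHS)
C. LHS = √(17) ≈ 4.123, RHS = 5 → fails here (LHS ≠ RHS)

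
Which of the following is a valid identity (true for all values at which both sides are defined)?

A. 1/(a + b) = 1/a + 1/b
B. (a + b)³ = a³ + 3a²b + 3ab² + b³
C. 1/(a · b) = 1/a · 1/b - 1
B

A: fails at (3, 5) — LHS = 1/8, RHS = 8/15.
B: holds — e.g. at (2, 2), both sides equal 64.
C: fails at (5, 5) — LHS = 1/25, RHS = -24/25.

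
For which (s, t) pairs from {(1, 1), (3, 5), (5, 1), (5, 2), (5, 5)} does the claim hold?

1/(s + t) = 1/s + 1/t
None

Testing each pair:
(1, 1): LHS = 1/2, RHS = 2 → fails
(3, 5): LHS = 1/8, RHS = 8/15 → fails
(5, 1): LHS = 1/6, RHS = 6/5 → fails
(5, 2): LHS = 1/7, RHS = 7/10 → fails
(5, 5): LHS = 1/10, RHS = 2/5 → fails

No pair satisfies the claim.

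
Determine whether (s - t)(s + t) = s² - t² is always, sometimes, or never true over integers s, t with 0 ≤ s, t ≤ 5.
Always true

The identity holds for every pair in the range. For instance at (s, t) = (0, 5): both sides equal -25.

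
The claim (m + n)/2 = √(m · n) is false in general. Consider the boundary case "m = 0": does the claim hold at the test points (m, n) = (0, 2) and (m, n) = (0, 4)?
At (0, 2): LHS = 1 ≠ RHS = 0
At (0, 4): LHS = 2 ≠ RHS = 0

Answer: No, fails at both test points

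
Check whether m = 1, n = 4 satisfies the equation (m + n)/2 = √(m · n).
Fails

Substituting m = 1, n = 4:

LHS = (1 + 4)/2 = 5/2
RHS = √(1 · 4) = 2

LHS ≠ RHS, so the equation does not hold at this point.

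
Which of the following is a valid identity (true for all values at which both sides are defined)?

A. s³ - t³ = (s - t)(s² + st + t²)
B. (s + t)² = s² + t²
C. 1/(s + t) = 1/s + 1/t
A

A: holds — e.g. at (3, 7), both sides equal -316.
B: fails at (1, 2) — LHS = 9, RHS = 5.
C: fails at (1, 3) — LHS = 1/4, RHS = 4/3.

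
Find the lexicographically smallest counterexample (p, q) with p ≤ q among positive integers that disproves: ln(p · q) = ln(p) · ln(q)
(p, q) = (1, 2)

At (1, 1): both sides equal 0, so it holds there.

Substituting (1, 2) into the claim:
LHS = ln(1 · 2) = ln(2) ≈ 0.6931
RHS = ln(1) · ln(2) = 0

Since LHS ≠ RHS, this pair disproves the claim, and no lexicographically smaller pair (p ≤ q, positive integers) does.

For instance (3, 8) is also a counterexample (LHS = ln(24) ≈ 3.178, RHS = ln(3)·ln(8) ≈ 2.285), but it's lexicographically larger.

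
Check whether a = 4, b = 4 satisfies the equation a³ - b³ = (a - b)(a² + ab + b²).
Substituting a = 4, b = 4:

LHS = 4³ - 4³ = 0
RHS = (4 - 4)(4² + 4·4 + 4²) = 0

LHS = RHS, so the equation holds at this point.

Answer: Holds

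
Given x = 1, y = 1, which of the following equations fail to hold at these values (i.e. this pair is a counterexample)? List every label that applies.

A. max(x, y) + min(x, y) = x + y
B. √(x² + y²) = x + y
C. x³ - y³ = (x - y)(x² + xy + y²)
B

Evaluating each claim at the given values:
A. LHS = 2, RHS = 2 → holds here (LHS = RHS)
B. LHS = √(2) ≈ 1.414, RHS = 2 → fails here (LHS ≠ RHS)
C. LHS = 0, RHS = 0 → holds here (LHS = RHS)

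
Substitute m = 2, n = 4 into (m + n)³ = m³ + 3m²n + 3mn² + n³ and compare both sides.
LHS = (2 + 4)³ = 216
RHS = 2³ + 3·2²·4 + 3·2·4² + 4³ = 216

LHS = RHS: the two sides agree.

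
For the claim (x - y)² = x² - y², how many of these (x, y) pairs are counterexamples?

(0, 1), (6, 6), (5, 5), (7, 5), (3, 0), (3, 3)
2

Testing each pair:
(0, 1): LHS = 1, RHS = -1 → counterexample
(6, 6): LHS = 0, RHS = 0 → satisfies claim
(5, 5): LHS = 0, RHS = 0 → satisfies claim
(7, 5): LHS = 4, RHS = 24 → counterexample
(3, 0): LHS = 9, RHS = 9 → satisfies claim
(3, 3): LHS = 0, RHS = 0 → satisfies claim

That makes 2 counterexamples.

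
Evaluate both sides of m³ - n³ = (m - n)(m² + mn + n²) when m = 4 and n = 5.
LHS = 4³ - 5³ = -61
RHS = (4 - 5)(4² + 4·5 + 5²) = -61

LHS = RHS: the two sides agree.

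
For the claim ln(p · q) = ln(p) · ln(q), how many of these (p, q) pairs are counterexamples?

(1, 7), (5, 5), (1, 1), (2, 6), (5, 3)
4

Testing each pair:
(1, 7): LHS = ln(7) ≈ 1.946, RHS = 0 → counterexample
(5, 5): LHS = ln(25) ≈ 3.219, RHS = ln(5)² ≈ 2.59 → counterexample
(1, 1): LHS = 0, RHS = 0 → satisfies claim
(2, 6): LHS = ln(12) ≈ 2.485, RHS = ln(2)·ln(6) ≈ 1.242 → counterexample
(5, 3): LHS = ln(15) ≈ 2.708, RHS = ln(3)·ln(5) ≈ 1.768 → counterexample

That makes 4 counterexamples.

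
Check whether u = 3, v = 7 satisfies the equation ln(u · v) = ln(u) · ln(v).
Fails

Substituting u = 3, v = 7:

LHS = ln(3 · 7) = ln(21) ≈ 3.045
RHS = ln(3) · ln(7) ≈ 2.138

LHS ≠ RHS, so the equation does not hold at this point.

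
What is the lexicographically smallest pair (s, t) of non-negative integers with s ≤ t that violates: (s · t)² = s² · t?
(s, t) = (1, 2)

At (0, 0): both sides equal 0, so it holds there.

Substituting (1, 2) into the claim:
LHS = (1 · 2)² = 4
RHS = 1² · 2 = 2

Since LHS ≠ RHS, this pair disproves the claim, and no lexicographically smaller pair (s ≤ t, non-negative integers) does.

For instance (4, 4) is also a counterexample (LHS = 256, RHS = 64), but it's lexicographically larger.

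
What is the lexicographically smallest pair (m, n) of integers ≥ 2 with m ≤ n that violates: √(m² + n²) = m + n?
Substituting (2, 2) into the claim:
LHS = √(2² + 2²) = 2·√(2) ≈ 2.828
RHS = 2 + 2 = 4

Since LHS ≠ RHS, this pair disproves the claim, and no lexicographically smaller pair (m ≤ n, integers ≥ 2) does.

For instance (2, 8) is also a counterexample (LHS = 2·√(17) ≈ 8.246, RHS = 10), but it's lexicographically larger.

Answer: (m, n) = (2, 2)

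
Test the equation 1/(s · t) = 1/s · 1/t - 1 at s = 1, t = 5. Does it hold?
Substituting s = 1, t = 5:

LHS = 1/(1 · 5) = 1/5
RHS = 1/1 · 1/5 - 1 = -4/5

LHS ≠ RHS, so the equation does not hold at this point.

Answer: Fails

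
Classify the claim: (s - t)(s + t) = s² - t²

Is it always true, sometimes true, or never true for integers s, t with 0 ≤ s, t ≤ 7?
Always true

The identity holds for every pair in the range. For instance at (s, t) = (7, 6): both sides equal 13.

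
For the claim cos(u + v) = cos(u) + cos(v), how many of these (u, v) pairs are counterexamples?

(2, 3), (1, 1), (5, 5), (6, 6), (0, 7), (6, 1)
Testing each pair:
(2, 3): LHS = cos(5) ≈ 0.2837, RHS = cos(3) + cos(2) ≈ -1.406 → counterexample
(1, 1): LHS = cos(2) ≈ -0.4161, RHS = 2·cos(1) ≈ 1.081 → counterexample
(5, 5): LHS = cos(10) ≈ -0.8391, RHS = 2·cos(5) ≈ 0.5673 → counterexample
(6, 6): LHS = cos(12) ≈ 0.8439, RHS = 2·cos(6) ≈ 1.92 → counterexample
(0, 7): LHS = cos(7) ≈ 0.7539, RHS = cos(7) + 1 ≈ 1.754 → counterexample
(6, 1): LHS = cos(7) ≈ 0.7539, RHS = cos(1) + cos(6) ≈ 1.5 → counterexample

That makes 6 counterexamples.

Answer: 6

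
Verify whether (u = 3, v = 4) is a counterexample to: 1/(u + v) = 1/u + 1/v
Yes

Substituting u = 3, v = 4:
LHS = 1/(3 + 4) = 1/7
RHS = 1/3 + 1/4 = 7/12

Since LHS ≠ RHS, this pair disproves the claim.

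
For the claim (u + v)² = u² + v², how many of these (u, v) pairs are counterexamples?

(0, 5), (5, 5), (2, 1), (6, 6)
3

Testing each pair:
(0, 5): LHS = 25, RHS = 25 → satisfies claim
(5, 5): LHS = 100, RHS = 50 → counterexample
(2, 1): LHS = 9, RHS = 5 → counterexample
(6, 6): LHS = 144, RHS = 72 → counterexample

That makes 3 counterexamples.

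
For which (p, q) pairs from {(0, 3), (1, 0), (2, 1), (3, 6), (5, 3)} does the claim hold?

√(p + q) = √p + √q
Testing each pair:
(0, 3): LHS = √(3) ≈ 1.732, RHS = √(3) ≈ 1.732 → holds
(1, 0): LHS = 1, RHS = 1 → holds
(2, 1): LHS = √(3) ≈ 1.732, RHS = 1 + √(2) ≈ 2.414 → fails
(3, 6): LHS = 3, RHS = √(3) + √(6) ≈ 4.182 → fails
(5, 3): LHS = 2·√(2) ≈ 2.828, RHS = √(3) + √(5) ≈ 3.968 → fails

2 of 5 pairs satisfy the claim.

Answer: (0, 3), (1, 0)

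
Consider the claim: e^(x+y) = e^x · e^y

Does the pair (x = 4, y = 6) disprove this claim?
Substituting x = 4, y = 6:
LHS = e^(4+6) = e^10 ≈ 22026.5
RHS = e^4 · e^6 = e^10 ≈ 22026.5

The sides agree, so this pair does not disprove the claim.

Answer: No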